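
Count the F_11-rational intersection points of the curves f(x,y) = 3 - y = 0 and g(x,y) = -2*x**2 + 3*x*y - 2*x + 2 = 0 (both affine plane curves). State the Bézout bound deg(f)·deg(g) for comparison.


Common zeros: ∅; count = 0; Bézout bound = 2.

deg(f) = 1, deg(g) = 2, so Bézout bound = 2.
Scan x ∈ F_11. For each x, list the y ∈ F_11 with f(x, y) ≡ 0 and those with g(x, y) ≡ 0 (mod 11); the common zeros in that column are the intersection.
  x = 0: f ≡ 0 at y ∈ {3}; g ≡ 0 at y ∈ ∅; common: ∅.
  x = 1: f ≡ 0 at y ∈ {3}; g ≡ 0 at y ∈ {8}; common: ∅.
  x = 2: f ≡ 0 at y ∈ {3}; g ≡ 0 at y ∈ {9}; common: ∅.
  x = 3: f ≡ 0 at y ∈ {3}; g ≡ 0 at y ∈ {0}; common: ∅.
  x = 4: f ≡ 0 at y ∈ {3}; g ≡ 0 at y ∈ {5}; common: ∅.
  x = 5: f ≡ 0 at y ∈ {3}; g ≡ 0 at y ∈ {9}; common: ∅.
  x = 6: f ≡ 0 at y ∈ {3}; g ≡ 0 at y ∈ {7}; common: ∅.
  x = 7: f ≡ 0 at y ∈ {3}; g ≡ 0 at y ∈ {0}; common: ∅.
  x = 8: f ≡ 0 at y ∈ {3}; g ≡ 0 at y ∈ {5}; common: ∅.
  x = 9: f ≡ 0 at y ∈ {3}; g ≡ 0 at y ∈ {7}; common: ∅.
  x = 10: f ≡ 0 at y ∈ {3}; g ≡ 0 at y ∈ {8}; common: ∅.
Collecting: common zeros = ∅, so the count is 0.
Comparison with the Bézout bound: 0 ≤ 2 = deg(f)·deg(g), as expected for curves with no common component (the affine F_11-count falls short of the bound because intersections may lie at infinity, over extension fields, or carry multiplicity).


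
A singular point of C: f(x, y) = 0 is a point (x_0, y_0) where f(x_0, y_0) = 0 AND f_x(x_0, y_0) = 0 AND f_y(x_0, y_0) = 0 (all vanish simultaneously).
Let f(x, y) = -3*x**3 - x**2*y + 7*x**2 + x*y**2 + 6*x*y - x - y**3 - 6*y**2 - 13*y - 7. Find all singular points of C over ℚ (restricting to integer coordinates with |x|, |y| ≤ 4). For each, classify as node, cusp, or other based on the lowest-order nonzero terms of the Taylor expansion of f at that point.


Singular points: {(1, -2)}; classification: cusp.

Compute partial derivatives:
  f_x = -9*x**2 - 2*x*y + 14*x + y**2 + 6*y - 1.
  f_y = -x**2 + 2*x*y + 6*x - 3*y**2 - 12*y - 13.
Scan x_0 ∈ {−4, ..., 4}. For each x_0, f_y(x_0, y) is a polynomial in y; find its integer roots y ∈ {−4, ..., 4}, then test f_x and f at those candidates.
  x = -4: f_y(-4, y) = -3*y**2 - 20*y - 53; no integer root y with |y| ≤ 4.
  x = -3: f_y(-3, y) = -3*y**2 - 18*y - 40; no integer root y with |y| ≤ 4.
  x = -2: f_y(-2, y) = -3*y**2 - 16*y - 29; no integer root y with |y| ≤ 4.
  x = -1: f_y(-1, y) = -3*y**2 - 14*y - 20; no integer root y with |y| ≤ 4.
  x = 0: f_y(0, y) = -3*y**2 - 12*y - 13; no integer root y with |y| ≤ 4.
  x = 1: f_y(1, y) = -3*y**2 - 10*y - 8; vanishes at y ∈ {-2}. (1, -2): f_x = 0, f = 0 — SINGULAR.
  x = 2: f_y(2, y) = -3*y**2 - 8*y - 5; vanishes at y ∈ {-1}. (2, -1): f_x = -10 ≠ 0.
  x = 3: f_y(3, y) = -3*y**2 - 6*y - 4; no integer root y with |y| ≤ 4.
  x = 4: f_y(4, y) = -3*y**2 - 4*y - 5; no integer root y with |y| ≤ 4.
Only singular point on the grid: (1, -2).
Classify: substitute x = 1 + u, y = -2 + v and expand: f = -3*u**3 - u**2*v + u*v**2 - v**3 + v**2.
No constant or linear terms (consistent with a singular point). Quadratic part: v**2. Cubic part: -3*u**3 - u**2*v + u*v**2 - v**3.
The quadratic part v**2 is a perfect square, so there is a single (double) tangent line v = 0, i.e. y = -2. Restricting the cubic part to that line (v = 0) leaves -3*u**3 ≠ 0, so f is not divisible by v and the branch is v² ≈ 3*u**3 to lowest order — this is a cusp.
Classification: cusp.


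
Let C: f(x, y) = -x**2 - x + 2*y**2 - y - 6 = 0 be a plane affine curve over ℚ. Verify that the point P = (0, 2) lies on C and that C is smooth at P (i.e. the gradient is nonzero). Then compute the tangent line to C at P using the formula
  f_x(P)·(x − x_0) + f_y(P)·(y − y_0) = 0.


Tangent line at P: -x + 7*y - 14 = 0.

Step 1: f(0, 2) = 0, so P lies on C.
Step 2: partial derivatives
  f_x(x, y) = -2*x - 1, f_y(x, y) = 4*y - 1.
  f_x(P) = -1, f_y(P) = 7 (gradient nonzero, so P is smooth).
Step 3: tangent line at P: -1·(x − 0) + 7·(y − 2) = 0.
Expanding: -x + 7*y - 14 = 0.


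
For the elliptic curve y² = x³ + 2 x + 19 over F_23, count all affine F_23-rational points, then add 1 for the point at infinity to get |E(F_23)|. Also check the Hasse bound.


Affine points = {(2, 10), (2, 13), (3, 11), (3, 12), (5, 4), (5, 19), (7, 10), (7, 13), (8, 8), (8, 15), (10, 2), (10, 21), (12, 0), (14, 10), (14, 13), (19, 4), (19, 19), (20, 3), (20, 20), (22, 4), (22, 19)}; affine count = 21; |E(F_23)| = 22.

Discriminant check: Δ ∝ 4a³ + 27b² = 4·2³ + 27·19² = 4·8 + 27·361 ≡ 4 (mod 23). Nonzero ⇒ E is nonsingular.
For each x ∈ F_23, compute rhs = x³ + 2·x + 19 mod 23, then count y ∈ F_23 with y² ≡ rhs.
  x = 0: rhs = 19, matching y values: none (0 points).
  x = 1: rhs = 22, matching y values: none (0 points).
  x = 2: rhs = 8, matching y values: 10, 13 (2 points).
  x = 3: rhs = 6, matching y values: 11, 12 (2 points).
  x = 4: rhs = 22, matching y values: none (0 points).
  x = 5: rhs = 16, matching y values: 4, 19 (2 points).
  x = 6: rhs = 17, matching y values: none (0 points).
  x = 7: rhs = 8, matching y values: 10, 13 (2 points).
  x = 8: rhs = 18, matching y values: 8, 15 (2 points).
  x = 9: rhs = 7, matching y values: none (0 points).
  x = 10: rhs = 4, matching y values: 2, 21 (2 points).
  x = 11: rhs = 15, matching y values: none (0 points).
  x = 12: rhs = 0, matching y values: 0 (1 points).
  x = 13: rhs = 11, matching y values: none (0 points).
  x = 14: rhs = 8, matching y values: 10, 13 (2 points).
  x = 15: rhs = 20, matching y values: none (0 points).
  x = 16: rhs = 7, matching y values: none (0 points).
  x = 17: rhs = 21, matching y values: none (0 points).
  x = 18: rhs = 22, matching y values: none (0 points).
  x = 19: rhs = 16, matching y values: 4, 19 (2 points).
  x = 20: rhs = 9, matching y values: 3, 20 (2 points).
  x = 21: rhs = 7, matching y values: none (0 points).
  x = 22: rhs = 16, matching y values: 4, 19 (2 points).
Total affine count: 21.
Full point count |E(F_23)| = 21 + 1 = 22.
Hasse bound: |22 − (23+1)| = |-2| = 2 ≤ 2√23 ≈ 9.5917 ✓.


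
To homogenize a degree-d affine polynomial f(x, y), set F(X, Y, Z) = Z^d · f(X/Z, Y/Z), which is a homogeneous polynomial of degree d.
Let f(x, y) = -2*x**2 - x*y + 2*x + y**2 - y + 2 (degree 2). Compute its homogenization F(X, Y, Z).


F(X, Y, Z) = -2*X**2 - X*Y + 2*X*Z + Y**2 - Y*Z + 2*Z**2

deg(f) = 2.
Substitute x = X/Z, y = Y/Z into f, then multiply by Z^2.
  monomial -2·x^2·y^0 ↦ -2·X^2·Y^0·Z^0.
  monomial -1·x^1·y^1 ↦ -1·X^1·Y^1·Z^0.
  monomial 2·x^1·y^0 ↦ 2·X^1·Y^0·Z^1.
  monomial 1·x^0·y^2 ↦ 1·X^0·Y^2·Z^0.
  monomial -1·x^0·y^1 ↦ -1·X^0·Y^1·Z^1.
  monomial 2·x^0·y^0 ↦ 2·X^0·Y^0·Z^2.
Collecting: F(X, Y, Z) = -2*X**2 - X*Y + 2*X*Z + Y**2 - Y*Z + 2*Z**2.


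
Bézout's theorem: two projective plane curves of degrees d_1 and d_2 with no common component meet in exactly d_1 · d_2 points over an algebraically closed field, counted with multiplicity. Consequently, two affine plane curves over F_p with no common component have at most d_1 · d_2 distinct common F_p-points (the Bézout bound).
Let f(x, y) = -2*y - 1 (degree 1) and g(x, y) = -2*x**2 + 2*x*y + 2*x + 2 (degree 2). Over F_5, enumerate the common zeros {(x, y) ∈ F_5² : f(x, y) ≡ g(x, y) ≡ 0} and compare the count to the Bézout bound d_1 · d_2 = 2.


Common zeros: ∅; count = 0; Bézout bound = 2.

deg(f) = 1, deg(g) = 2, so Bézout bound = 2.
Scan x ∈ F_5. For each x, list the y ∈ F_5 with f(x, y) ≡ 0 and those with g(x, y) ≡ 0 (mod 5); the common zeros in that column are the intersection.
  x = 0: f ≡ 0 at y ∈ {2}; g ≡ 0 at y ∈ ∅; common: ∅.
  x = 1: f ≡ 0 at y ∈ {2}; g ≡ 0 at y ∈ {4}; common: ∅.
  x = 2: f ≡ 0 at y ∈ {2}; g ≡ 0 at y ∈ {3}; common: ∅.
  x = 3: f ≡ 0 at y ∈ {2}; g ≡ 0 at y ∈ {0}; common: ∅.
  x = 4: f ≡ 0 at y ∈ {2}; g ≡ 0 at y ∈ {4}; common: ∅.
Collecting: common zeros = ∅, so the count is 0.
Comparison with the Bézout bound: 0 ≤ 2 = deg(f)·deg(g), as expected for curves with no common component (the affine F_5-count falls short of the bound because intersections may lie at infinity, over extension fields, or carry multiplicity).


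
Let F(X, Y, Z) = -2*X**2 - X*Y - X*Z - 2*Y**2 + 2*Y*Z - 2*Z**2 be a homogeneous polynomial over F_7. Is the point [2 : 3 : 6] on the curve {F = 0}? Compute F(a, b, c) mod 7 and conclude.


F(2,3,6) ≡ 4 (mod 7); P is NOT on the curve.

Evaluate F(2, 3, 6) term-by-term (mod 7).
  -2*X**2 ↦ -2·4·1·1 = -8
  -X*Y ↦ -1·2·3·1 = -6
  -X*Z ↦ -1·2·1·6 = -12
  -2*Y**2 ↦ -2·1·9·1 = -18
  2*Y*Z ↦ 2·1·3·6 = 36
  -2*Z**2 ↦ -2·1·1·36 = -72
Sum: F(2, 3, 6) = (-8) + (-6) + (-12) + (-18) + (36) + (-72) = -80.
Reducing mod 7: -80 ≡ 4 (mod 7).
Since F(a, b, c) ≡ 4 ≠ 0 (mod 7), P does NOT lie on the curve.


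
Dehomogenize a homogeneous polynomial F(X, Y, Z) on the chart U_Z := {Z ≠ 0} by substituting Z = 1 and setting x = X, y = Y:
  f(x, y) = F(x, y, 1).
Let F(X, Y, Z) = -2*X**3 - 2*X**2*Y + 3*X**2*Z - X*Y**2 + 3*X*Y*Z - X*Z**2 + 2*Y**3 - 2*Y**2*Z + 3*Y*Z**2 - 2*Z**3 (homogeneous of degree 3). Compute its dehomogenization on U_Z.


f(x, y) = -2*x**3 - 2*x**2*y + 3*x**2 - x*y**2 + 3*x*y - x + 2*y**3 - 2*y**2 + 3*y - 2

On U_Z we set Z = 1. Each monomial c·X^i·Y^j·Z^k in F becomes c·x^i·y^j·1^k = c·x^i·y^j.
Substituting Z = 1: F(X, Y, 1) = -2*x**3 - 2*x**2*y + 3*x**2 - x*y**2 + 3*x*y - x + 2*y**3 - 2*y**2 + 3*y - 2.
Note: deg(f) ≤ deg(F) = 3; strict inequality happens when F is divisible by Z (lost terms).


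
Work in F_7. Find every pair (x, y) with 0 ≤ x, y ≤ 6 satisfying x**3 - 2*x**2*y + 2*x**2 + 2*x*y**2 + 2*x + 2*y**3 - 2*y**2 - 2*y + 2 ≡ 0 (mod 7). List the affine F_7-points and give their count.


Affine F_7-points: {(0, 1), (0, 6), (1, 0), (1, 3), (1, 4), (4, 3), (4, 5), (5, 6), (6, 2), (6, 3), (6, 4)}; count = 11.

For each of the 49 pairs (x, y) ∈ F_7², evaluate f(x, y) mod 7. Record the zeros.
  x = 0: [0↦2, 1↦0, 2↦6, 3↦4, 4↦6, 5↦3, 6↦0]  zeros at y ∈ {1, 6}
  x = 1: [0↦0, 1↦5, 2↦1, 3↦0, 4↦0, 5↦6, 6↦2]  zeros at y ∈ {0, 3, 4}
  x = 2: [0↦1, 1↦2, 2↦5, 3↦1, 4↦2, 5↦6, 6↦4]  zeros at y ∈ ∅
  x = 3: [0↦4, 1↦4, 2↦3, 3↦6, 4↦4, 5↦2, 6↦5]  zeros at y ∈ ∅
  x = 4: [0↦1, 1↦3, 2↦1, 3↦0, 4↦5, 5↦0, 6↦4]  zeros at y ∈ {3, 5}
  x = 5: [0↦5, 1↦5, 2↦5, 3↦3, 4↦4, 5↦6, 6↦0]  zeros at y ∈ {6}
  x = 6: [0↦1, 1↦2, 2↦0, 3↦0, 4↦0, 5↦5, 6↦6]  zeros at y ∈ {2, 3, 4}
Collecting zeros: affine points = {(0, 1), (0, 6), (1, 0), (1, 3), (1, 4), (4, 3), (4, 5), (5, 6), (6, 2), (6, 3), (6, 4)}.
Total count |C(F_7)_aff| = 11.


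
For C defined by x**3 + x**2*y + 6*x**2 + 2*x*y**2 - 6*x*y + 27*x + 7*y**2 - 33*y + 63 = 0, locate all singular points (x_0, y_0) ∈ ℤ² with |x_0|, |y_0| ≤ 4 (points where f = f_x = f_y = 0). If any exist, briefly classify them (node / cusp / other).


Singular points: {(-3, 3)}; classification: cusp.

Compute partial derivatives:
  f_x = 3*x**2 + 2*x*y + 12*x + 2*y**2 - 6*y + 27.
  f_y = x**2 + 4*x*y - 6*x + 14*y - 33.
Scan x_0 ∈ {−4, ..., 4}. For each x_0, f_y(x_0, y) is a polynomial in y; find its integer roots y ∈ {−4, ..., 4}, then test f_x and f at those candidates.
  x = -4: f_y(-4, y) = 7 - 2*y; no integer root y with |y| ≤ 4.
  x = -3: f_y(-3, y) = 2*y - 6; vanishes at y ∈ {3}. (-3, 3): f_x = 0, f = 0 — SINGULAR.
  x = -2: f_y(-2, y) = 6*y - 17; no integer root y with |y| ≤ 4.
  x = -1: f_y(-1, y) = 10*y - 26; no integer root y with |y| ≤ 4.
  x = 0: f_y(0, y) = 14*y - 33; no integer root y with |y| ≤ 4.
  x = 1: f_y(1, y) = 18*y - 38; no integer root y with |y| ≤ 4.
  x = 2: f_y(2, y) = 22*y - 41; no integer root y with |y| ≤ 4.
  x = 3: f_y(3, y) = 26*y - 42; no integer root y with |y| ≤ 4.
  x = 4: f_y(4, y) = 30*y - 41; no integer root y with |y| ≤ 4.
Only singular point on the grid: (-3, 3).
Classify: substitute x = -3 + u, y = 3 + v and expand: f = u**3 + u**2*v + 2*u*v**2 + v**2.
No constant or linear terms (consistent with a singular point). Quadratic part: v**2. Cubic part: u**3 + u**2*v + 2*u*v**2.
The quadratic part v**2 is a perfect square, so there is a single (double) tangent line v = 0, i.e. y = 3. Restricting the cubic part to that line (v = 0) leaves u**3 ≠ 0, so f is not divisible by v and the branch is v² ≈ -u**3 to lowest order — this is a cusp.
Classification: cusp.


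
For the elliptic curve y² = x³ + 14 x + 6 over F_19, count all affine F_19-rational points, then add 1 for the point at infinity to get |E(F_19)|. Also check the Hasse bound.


Affine points = {(0, 5), (0, 14), (2, 2), (2, 17), (5, 7), (5, 12), (9, 5), (9, 14), (10, 5), (10, 14), (11, 3), (11, 16), (14, 1), (14, 18), (15, 0)}; affine count = 15; |E(F_19)| = 16.

Discriminant check: Δ ∝ 4a³ + 27b² = 4·14³ + 27·6² = 4·2744 + 27·36 ≡ 16 (mod 19). Nonzero ⇒ E is nonsingular.
For each x ∈ F_19, compute rhs = x³ + 14·x + 6 mod 19, then count y ∈ F_19 with y² ≡ rhs.
  x = 0: rhs = 6, matching y values: 5, 14 (2 points).
  x = 1: rhs = 2, matching y values: none (0 points).
  x = 2: rhs = 4, matching y values: 2, 17 (2 points).
  x = 3: rhs = 18, matching y values: none (0 points).
  x = 4: rhs = 12, matching y values: none (0 points).
  x = 5: rhs = 11, matching y values: 7, 12 (2 points).
  x = 6: rhs = 2, matching y values: none (0 points).
  x = 7: rhs = 10, matching y values: none (0 points).
  x = 8: rhs = 3, matching y values: none (0 points).
  x = 9: rhs = 6, matching y values: 5, 14 (2 points).
  x = 10: rhs = 6, matching y values: 5, 14 (2 points).
  x = 11: rhs = 9, matching y values: 3, 16 (2 points).
  x = 12: rhs = 2, matching y values: none (0 points).
  x = 13: rhs = 10, matching y values: none (0 points).
  x = 14: rhs = 1, matching y values: 1, 18 (2 points).
  x = 15: rhs = 0, matching y values: 0 (1 points).
  x = 16: rhs = 13, matching y values: none (0 points).
  x = 17: rhs = 8, matching y values: none (0 points).
  x = 18: rhs = 10, matching y values: none (0 points).
Total affine count: 15.
Full point count |E(F_19)| = 15 + 1 = 16.
Hasse bound: |16 − (19+1)| = |-4| = 4 ≤ 2√19 ≈ 8.7178 ✓.


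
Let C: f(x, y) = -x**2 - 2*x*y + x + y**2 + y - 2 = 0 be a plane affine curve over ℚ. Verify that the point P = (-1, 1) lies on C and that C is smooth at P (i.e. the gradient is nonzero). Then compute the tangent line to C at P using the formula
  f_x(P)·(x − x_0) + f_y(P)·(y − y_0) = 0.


Tangent line at P: x + 5*y - 4 = 0.

Step 1: f(-1, 1) = 0, so P lies on C.
Step 2: partial derivatives
  f_x(x, y) = -2*x - 2*y + 1, f_y(x, y) = -2*x + 2*y + 1.
  f_x(P) = 1, f_y(P) = 5 (gradient nonzero, so P is smooth).
Step 3: tangent line at P: 1·(x − -1) + 5·(y − 1) = 0.
Expanding: x + 5*y - 4 = 0.


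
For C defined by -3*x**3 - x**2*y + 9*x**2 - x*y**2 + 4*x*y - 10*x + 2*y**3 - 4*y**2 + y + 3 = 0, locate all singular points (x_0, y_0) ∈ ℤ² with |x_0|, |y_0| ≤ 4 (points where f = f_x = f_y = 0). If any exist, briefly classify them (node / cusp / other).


Singular points: {(1, 1)}; classification: node.

Compute partial derivatives:
  f_x = -9*x**2 - 2*x*y + 18*x - y**2 + 4*y - 10.
  f_y = -x**2 - 2*x*y + 4*x + 6*y**2 - 8*y + 1.
Scan x_0 ∈ {−4, ..., 4}. For each x_0, f_y(x_0, y) is a polynomial in y; find its integer roots y ∈ {−4, ..., 4}, then test f_x and f at those candidates.
  x = -4: f_y(-4, y) = 6*y**2 - 31; no integer root y with |y| ≤ 4.
  x = -3: f_y(-3, y) = 6*y**2 - 2*y - 20; vanishes at y ∈ {2}. (-3, 2): f_x = -129 ≠ 0.
  x = -2: f_y(-2, y) = 6*y**2 - 4*y - 11; no integer root y with |y| ≤ 4.
  x = -1: f_y(-1, y) = 6*y**2 - 6*y - 4; no integer root y with |y| ≤ 4.
  x = 0: f_y(0, y) = 6*y**2 - 8*y + 1; no integer root y with |y| ≤ 4.
  x = 1: f_y(1, y) = 6*y**2 - 10*y + 4; vanishes at y ∈ {1}. (1, 1): f_x = 0, f = 0 — SINGULAR.
  x = 2: f_y(2, y) = 6*y**2 - 12*y + 5; no integer root y with |y| ≤ 4.
  x = 3: f_y(3, y) = 6*y**2 - 14*y + 4; vanishes at y ∈ {2}. (3, 2): f_x = -45 ≠ 0.
  x = 4: f_y(4, y) = 6*y**2 - 16*y + 1; no integer root y with |y| ≤ 4.
Only singular point on the grid: (1, 1).
Classify: substitute x = 1 + u, y = 1 + v and expand: f = -3*u**3 - u**2*v - u**2 - u*v**2 + 2*v**3 + v**2.
No constant or linear terms (consistent with a singular point). Quadratic part: -u**2 + v**2. Cubic part: -3*u**3 - u**2*v - u*v**2 + 2*v**3.
The quadratic part v**2 - u**2 = (v − u)(v + u) splits into two distinct linear factors, so there are two distinct tangent lines y − 1 = ±(x − 1) — this is a node (ordinary double point).
Classification: node.


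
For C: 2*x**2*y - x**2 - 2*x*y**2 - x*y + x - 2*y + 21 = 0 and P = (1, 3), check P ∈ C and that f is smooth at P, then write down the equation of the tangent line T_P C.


Tangent line at P: -10*x - 13*y + 49 = 0.

Step 1: f(1, 3) = 0, so P lies on C.
Step 2: partial derivatives
  f_x(x, y) = 4*x*y - 2*x - 2*y**2 - y + 1, f_y(x, y) = 2*x**2 - 4*x*y - x - 2.
  f_x(P) = -10, f_y(P) = -13 (gradient nonzero, so P is smooth).
Step 3: tangent line at P: -10·(x − 1) + -13·(y − 3) = 0.
Expanding: -10*x - 13*y + 49 = 0.


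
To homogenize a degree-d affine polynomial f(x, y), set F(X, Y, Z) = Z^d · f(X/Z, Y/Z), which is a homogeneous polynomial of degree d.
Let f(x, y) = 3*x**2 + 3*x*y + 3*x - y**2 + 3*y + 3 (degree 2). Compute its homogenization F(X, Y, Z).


F(X, Y, Z) = 3*X**2 + 3*X*Y + 3*X*Z - Y**2 + 3*Y*Z + 3*Z**2

deg(f) = 2.
Substitute x = X/Z, y = Y/Z into f, then multiply by Z^2.
  monomial 3·x^2·y^0 ↦ 3·X^2·Y^0·Z^0.
  monomial 3·x^1·y^1 ↦ 3·X^1·Y^1·Z^0.
  monomial 3·x^1·y^0 ↦ 3·X^1·Y^0·Z^1.
  monomial -1·x^0·y^2 ↦ -1·X^0·Y^2·Z^0.
  monomial 3·x^0·y^1 ↦ 3·X^0·Y^1·Z^1.
  monomial 3·x^0·y^0 ↦ 3·X^0·Y^0·Z^2.
Collecting: F(X, Y, Z) = 3*X**2 + 3*X*Y + 3*X*Z - Y**2 + 3*Y*Z + 3*Z**2.


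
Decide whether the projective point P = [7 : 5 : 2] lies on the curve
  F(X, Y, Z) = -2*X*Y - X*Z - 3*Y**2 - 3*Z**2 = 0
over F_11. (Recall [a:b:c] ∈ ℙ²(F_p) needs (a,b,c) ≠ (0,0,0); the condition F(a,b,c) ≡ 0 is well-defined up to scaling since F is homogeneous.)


F(7,5,2) ≡ 5 (mod 11); P is NOT on the curve.

Evaluate F(7, 5, 2) term-by-term (mod 11).
  -2*X*Y ↦ -2·7·5·1 = -70
  -X*Z ↦ -1·7·1·2 = -14
  -3*Y**2 ↦ -3·1·25·1 = -75
  -3*Z**2 ↦ -3·1·1·4 = -12
Sum: F(7, 5, 2) = (-70) + (-14) + (-75) + (-12) = -171.
Reducing mod 11: -171 ≡ 5 (mod 11).
Since F(a, b, c) ≡ 5 ≠ 0 (mod 11), P does NOT lie on the curve.


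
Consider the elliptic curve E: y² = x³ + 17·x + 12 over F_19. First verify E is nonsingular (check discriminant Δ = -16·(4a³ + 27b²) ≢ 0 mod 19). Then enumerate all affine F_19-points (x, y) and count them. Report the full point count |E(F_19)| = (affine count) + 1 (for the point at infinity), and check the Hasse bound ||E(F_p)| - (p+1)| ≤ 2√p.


Affine points = {(1, 7), (1, 12), (2, 4), (2, 15), (4, 7), (4, 12), (6, 8), (6, 11), (9, 1), (9, 18), (10, 2), (10, 17), (12, 5), (12, 14), (13, 6), (13, 13), (14, 7), (14, 12)}; affine count = 18; |E(F_19)| = 19.

Discriminant check: Δ ∝ 4a³ + 27b² = 4·17³ + 27·12² = 4·4913 + 27·144 ≡ 18 (mod 19). Nonzero ⇒ E is nonsingular.
For each x ∈ F_19, compute rhs = x³ + 17·x + 12 mod 19, then count y ∈ F_19 with y² ≡ rhs.
  x = 0: rhs = 12, matching y values: none (0 points).
  x = 1: rhs = 11, matching y values: 7, 12 (2 points).
  x = 2: rhs = 16, matching y values: 4, 15 (2 points).
  x = 3: rhs = 14, matching y values: none (0 points).
  x = 4: rhs = 11, matching y values: 7, 12 (2 points).
  x = 5: rhs = 13, matching y values: none (0 points).
  x = 6: rhs = 7, matching y values: 8, 11 (2 points).
  x = 7: rhs = 18, matching y values: none (0 points).
  x = 8: rhs = 14, matching y values: none (0 points).
  x = 9: rhs = 1, matching y values: 1, 18 (2 points).
  x = 10: rhs = 4, matching y values: 2, 17 (2 points).
  x = 11: rhs = 10, matching y values: none (0 points).
  x = 12: rhs = 6, matching y values: 5, 14 (2 points).
  x = 13: rhs = 17, matching y values: 6, 13 (2 points).
  x = 14: rhs = 11, matching y values: 7, 12 (2 points).
  x = 15: rhs = 13, matching y values: none (0 points).
  x = 16: rhs = 10, matching y values: none (0 points).
  x = 17: rhs = 8, matching y values: none (0 points).
  x = 18: rhs = 13, matching y values: none (0 points).
Total affine count: 18.
Full point count |E(F_19)| = 18 + 1 = 19.
Hasse bound: |19 − (19+1)| = |-1| = 1 ≤ 2√19 ≈ 8.7178 ✓.


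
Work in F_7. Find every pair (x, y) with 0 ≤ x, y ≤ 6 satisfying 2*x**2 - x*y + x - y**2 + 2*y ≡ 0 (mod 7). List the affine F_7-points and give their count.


Affine F_7-points: {(0, 0), (0, 2), (3, 0), (3, 6), (4, 2), (4, 3)}; count = 6.

For each of the 49 pairs (x, y) ∈ F_7², evaluate f(x, y) mod 7. Record the zeros.
  x = 0: [0↦0, 1↦1, 2↦0, 3↦4, 4↦6, 5↦6, 6↦4]  zeros at y ∈ {0, 2}
  x = 1: [0↦3, 1↦3, 2↦1, 3↦4, 4↦5, 5↦4, 6↦1]  zeros at y ∈ ∅
  x = 2: [0↦3, 1↦2, 2↦6, 3↦1, 4↦1, 5↦6, 6↦2]  zeros at y ∈ ∅
  x = 3: [0↦0, 1↦5, 2↦1, 3↦2, 4↦1, 5↦5, 6↦0]  zeros at y ∈ {0, 6}
  x = 4: [0↦1, 1↦5, 2↦0, 3↦0, 4↦5, 5↦1, 6↦2]  zeros at y ∈ {2, 3}
  x = 5: [0↦6, 1↦2, 2↦3, 3↦2, 4↦6, 5↦1, 6↦1]  zeros at y ∈ ∅
  x = 6: [0↦1, 1↦3, 2↦3, 3↦1, 4↦4, 5↦5, 6↦4]  zeros at y ∈ ∅
Collecting zeros: affine points = {(0, 0), (0, 2), (3, 0), (3, 6), (4, 2), (4, 3)}.
Total count |C(F_7)_aff| = 6.


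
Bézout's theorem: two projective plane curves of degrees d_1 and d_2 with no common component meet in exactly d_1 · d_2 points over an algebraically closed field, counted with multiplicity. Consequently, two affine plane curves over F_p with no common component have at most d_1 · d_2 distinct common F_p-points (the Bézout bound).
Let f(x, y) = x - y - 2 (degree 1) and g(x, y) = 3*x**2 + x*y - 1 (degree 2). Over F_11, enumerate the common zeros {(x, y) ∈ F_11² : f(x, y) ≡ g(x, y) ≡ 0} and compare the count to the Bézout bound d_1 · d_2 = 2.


Common zeros: {(2, 0), (4, 2)}; count = 2; Bézout bound = 2.

deg(f) = 1, deg(g) = 2, so Bézout bound = 2.
Scan x ∈ F_11. For each x, list the y ∈ F_11 with f(x, y) ≡ 0 and those with g(x, y) ≡ 0 (mod 11); the common zeros in that column are the intersection.
  x = 0: f ≡ 0 at y ∈ {9}; g ≡ 0 at y ∈ ∅; common: ∅.
  x = 1: f ≡ 0 at y ∈ {10}; g ≡ 0 at y ∈ {9}; common: ∅.
  x = 2: f ≡ 0 at y ∈ {0}; g ≡ 0 at y ∈ {0}; common: {0}.
  x = 3: f ≡ 0 at y ∈ {1}; g ≡ 0 at y ∈ {6}; common: ∅.
  x = 4: f ≡ 0 at y ∈ {2}; g ≡ 0 at y ∈ {2}; common: {2}.
  x = 5: f ≡ 0 at y ∈ {3}; g ≡ 0 at y ∈ {5}; common: ∅.
  x = 6: f ≡ 0 at y ∈ {4}; g ≡ 0 at y ∈ {6}; common: ∅.
  x = 7: f ≡ 0 at y ∈ {5}; g ≡ 0 at y ∈ {9}; common: ∅.
  x = 8: f ≡ 0 at y ∈ {6}; g ≡ 0 at y ∈ {5}; common: ∅.
  x = 9: f ≡ 0 at y ∈ {7}; g ≡ 0 at y ∈ {0}; common: ∅.
  x = 10: f ≡ 0 at y ∈ {8}; g ≡ 0 at y ∈ {2}; common: ∅.
Collecting: common zeros = {(2, 0), (4, 2)}, so the count is 2.
Comparison with the Bézout bound: 2 ≤ 2 = deg(f)·deg(g), as expected for curves with no common component (the bound is attained).


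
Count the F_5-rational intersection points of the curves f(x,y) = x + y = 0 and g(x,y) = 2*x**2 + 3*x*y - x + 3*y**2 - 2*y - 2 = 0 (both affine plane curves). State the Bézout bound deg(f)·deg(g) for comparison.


Common zeros: ∅; count = 0; Bézout bound = 2.

deg(f) = 1, deg(g) = 2, so Bézout bound = 2.
Scan x ∈ F_5. For each x, list the y ∈ F_5 with f(x, y) ≡ 0 and those with g(x, y) ≡ 0 (mod 5); the common zeros in that column are the intersection.
  x = 0: f ≡ 0 at y ∈ {0}; g ≡ 0 at y ∈ ∅; common: ∅.
  x = 1: f ≡ 0 at y ∈ {4}; g ≡ 0 at y ∈ ∅; common: ∅.
  x = 2: f ≡ 0 at y ∈ {3}; g ≡ 0 at y ∈ ∅; common: ∅.
  x = 3: f ≡ 0 at y ∈ {2}; g ≡ 0 at y ∈ ∅; common: ∅.
  x = 4: f ≡ 0 at y ∈ {1}; g ≡ 0 at y ∈ ∅; common: ∅.
Collecting: common zeros = ∅, so the count is 0.
Comparison with the Bézout bound: 0 ≤ 2 = deg(f)·deg(g), as expected for curves with no common component (the affine F_5-count falls short of the bound because intersections may lie at infinity, over extension fields, or carry multiplicity).


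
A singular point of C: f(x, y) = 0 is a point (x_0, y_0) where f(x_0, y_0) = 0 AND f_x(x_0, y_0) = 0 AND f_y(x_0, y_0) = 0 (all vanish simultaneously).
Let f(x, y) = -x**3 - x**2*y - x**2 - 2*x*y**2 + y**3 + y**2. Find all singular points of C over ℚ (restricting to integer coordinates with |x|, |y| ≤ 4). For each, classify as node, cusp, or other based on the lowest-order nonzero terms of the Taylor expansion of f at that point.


Singular points: {(0, 0)}; classification: node.

Compute partial derivatives:
  f_x = -3*x**2 - 2*x*y - 2*x - 2*y**2.
  f_y = -x**2 - 4*x*y + 3*y**2 + 2*y.
Scan x_0 ∈ {−4, ..., 4}. For each x_0, f_y(x_0, y) is a polynomial in y; find its integer roots y ∈ {−4, ..., 4}, then test f_x and f at those candidates.
  x = -4: f_y(-4, y) = 3*y**2 + 18*y - 16; no integer root y with |y| ≤ 4.
  x = -3: f_y(-3, y) = 3*y**2 + 14*y - 9; no integer root y with |y| ≤ 4.
  x = -2: f_y(-2, y) = 3*y**2 + 10*y - 4; no integer root y with |y| ≤ 4.
  x = -1: f_y(-1, y) = 3*y**2 + 6*y - 1; no integer root y with |y| ≤ 4.
  x = 0: f_y(0, y) = 3*y**2 + 2*y; vanishes at y ∈ {0}. (0, 0): f_x = 0, f = 0 — SINGULAR.
  x = 1: f_y(1, y) = 3*y**2 - 2*y - 1; vanishes at y ∈ {1}. (1, 1): f_x = -9 ≠ 0.
  x = 2: f_y(2, y) = 3*y**2 - 6*y - 4; no integer root y with |y| ≤ 4.
  x = 3: f_y(3, y) = 3*y**2 - 10*y - 9; no integer root y with |y| ≤ 4.
  x = 4: f_y(4, y) = 3*y**2 - 14*y - 16; no integer root y with |y| ≤ 4.
Only singular point on the grid: (0, 0).
Classify: substitute x = 0 + u, y = 0 + v and expand: f = -u**3 - u**2*v - u**2 - 2*u*v**2 + v**3 + v**2.
No constant or linear terms (consistent with a singular point). Quadratic part: -u**2 + v**2. Cubic part: -u**3 - u**2*v - 2*u*v**2 + v**3.
The quadratic part v**2 - u**2 = (v − u)(v + u) splits into two distinct linear factors, so there are two distinct tangent lines y − 0 = ±(x − 0) — this is a node (ordinary double point).
Classification: node.


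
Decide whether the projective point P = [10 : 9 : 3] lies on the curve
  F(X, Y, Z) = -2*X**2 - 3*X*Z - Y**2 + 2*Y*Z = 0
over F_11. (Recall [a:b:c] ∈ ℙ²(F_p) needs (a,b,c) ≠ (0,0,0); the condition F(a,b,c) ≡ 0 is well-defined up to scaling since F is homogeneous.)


F(10,9,3) ≡ 2 (mod 11); P is NOT on the curve.

Evaluate F(10, 9, 3) term-by-term (mod 11).
  -2*X**2 ↦ -2·100·1·1 = -200
  -3*X*Z ↦ -3·10·1·3 = -90
  -Y**2 ↦ -1·1·81·1 = -81
  2*Y*Z ↦ 2·1·9·3 = 54
Sum: F(10, 9, 3) = (-200) + (-90) + (-81) + (54) = -317.
Reducing mod 11: -317 ≡ 2 (mod 11).
Since F(a, b, c) ≡ 2 ≠ 0 (mod 11), P does NOT lie on the curve.


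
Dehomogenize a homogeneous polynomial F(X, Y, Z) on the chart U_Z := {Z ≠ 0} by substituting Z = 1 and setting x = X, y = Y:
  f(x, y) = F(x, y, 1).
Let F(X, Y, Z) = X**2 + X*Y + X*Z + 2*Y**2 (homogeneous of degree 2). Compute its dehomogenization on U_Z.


f(x, y) = x**2 + x*y + x + 2*y**2

On U_Z we set Z = 1. Each monomial c·X^i·Y^j·Z^k in F becomes c·x^i·y^j·1^k = c·x^i·y^j.
Substituting Z = 1: F(X, Y, 1) = x**2 + x*y + x + 2*y**2.
Note: deg(f) ≤ deg(F) = 2; strict inequality happens when F is divisible by Z (lost terms).


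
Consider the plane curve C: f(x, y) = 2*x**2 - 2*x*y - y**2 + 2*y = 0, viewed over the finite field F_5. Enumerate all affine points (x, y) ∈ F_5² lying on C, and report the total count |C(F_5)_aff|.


Affine F_5-points: {(0, 0), (0, 2), (2, 1), (2, 2), (4, 1), (4, 3)}; count = 6.

For each of the 25 pairs (x, y) ∈ F_5², evaluate f(x, y) mod 5. Record the zeros.
  x = 0: [0↦0, 1↦1, 2↦0, 3↦2, 4↦2]  zeros at y ∈ {0, 2}
  x = 1: [0↦2, 1↦1, 2↦3, 3↦3, 4↦1]  zeros at y ∈ ∅
  x = 2: [0↦3, 1↦0, 2↦0, 3↦3, 4↦4]  zeros at y ∈ {1, 2}
  x = 3: [0↦3, 1↦3, 2↦1, 3↦2, 4↦1]  zeros at y ∈ ∅
  x = 4: [0↦2, 1↦0, 2↦1, 3↦0, 4↦2]  zeros at y ∈ {1, 3}
Collecting zeros: affine points = {(0, 0), (0, 2), (2, 1), (2, 2), (4, 1), (4, 3)}.
Total count |C(F_5)_aff| = 6.


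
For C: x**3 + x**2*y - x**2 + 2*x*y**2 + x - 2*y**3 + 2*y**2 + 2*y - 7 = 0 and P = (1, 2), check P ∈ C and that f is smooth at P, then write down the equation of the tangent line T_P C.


Tangent line at P: 14*x - 5*y - 4 = 0.

Step 1: f(1, 2) = 0, so P lies on C.
Step 2: partial derivatives
  f_x(x, y) = 3*x**2 + 2*x*y - 2*x + 2*y**2 + 1, f_y(x, y) = x**2 + 4*x*y - 6*y**2 + 4*y + 2.
  f_x(P) = 14, f_y(P) = -5 (gradient nonzero, so P is smooth).
Step 3: tangent line at P: 14·(x − 1) + -5·(y − 2) = 0.
Expanding: 14*x - 5*y - 4 = 0.


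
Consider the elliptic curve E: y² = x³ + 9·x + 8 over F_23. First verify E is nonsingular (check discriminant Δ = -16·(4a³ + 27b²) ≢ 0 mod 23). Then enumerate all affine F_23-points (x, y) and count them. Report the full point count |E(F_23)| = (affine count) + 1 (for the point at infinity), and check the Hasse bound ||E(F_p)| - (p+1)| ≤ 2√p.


Affine points = {(0, 10), (0, 13), (1, 8), (1, 15), (3, 4), (3, 19), (4, 4), (4, 19), (6, 5), (6, 18), (7, 0), (9, 6), (9, 17), (11, 9), (11, 14), (12, 2), (12, 21), (14, 7), (14, 16), (16, 4), (16, 19), (19, 0), (20, 0)}; affine count = 23; |E(F_23)| = 24.

Discriminant check: Δ ∝ 4a³ + 27b² = 4·9³ + 27·8² = 4·729 + 27·64 ≡ 21 (mod 23). Nonzero ⇒ E is nonsingular.
For each x ∈ F_23, compute rhs = x³ + 9·x + 8 mod 23, then count y ∈ F_23 with y² ≡ rhs.
  x = 0: rhs = 8, matching y values: 10, 13 (2 points).
  x = 1: rhs = 18, matching y values: 8, 15 (2 points).
  x = 2: rhs = 11, matching y values: none (0 points).
  x = 3: rhs = 16, matching y values: 4, 19 (2 points).
  x = 4: rhs = 16, matching y values: 4, 19 (2 points).
  x = 5: rhs = 17, matching y values: none (0 points).
  x = 6: rhs = 2, matching y values: 5, 18 (2 points).
  x = 7: rhs = 0, matching y values: 0 (1 points).
  x = 8: rhs = 17, matching y values: none (0 points).
  x = 9: rhs = 13, matching y values: 6, 17 (2 points).
  x = 10: rhs = 17, matching y values: none (0 points).
  x = 11: rhs = 12, matching y values: 9, 14 (2 points).
  x = 12: rhs = 4, matching y values: 2, 21 (2 points).
  x = 13: rhs = 22, matching y values: none (0 points).
  x = 14: rhs = 3, matching y values: 7, 16 (2 points).
  x = 15: rhs = 22, matching y values: none (0 points).
  x = 16: rhs = 16, matching y values: 4, 19 (2 points).
  x = 17: rhs = 14, matching y values: none (0 points).
  x = 18: rhs = 22, matching y values: none (0 points).
  x = 19: rhs = 0, matching y values: 0 (1 points).
  x = 20: rhs = 0, matching y values: 0 (1 points).
  x = 21: rhs = 5, matching y values: none (0 points).
  x = 22: rhs = 21, matching y values: none (0 points).
Total affine count: 23.
Full point count |E(F_23)| = 23 + 1 = 24.
Hasse bound: |24 − (23+1)| = |0| = 0 ≤ 2√23 ≈ 9.5917 ✓.


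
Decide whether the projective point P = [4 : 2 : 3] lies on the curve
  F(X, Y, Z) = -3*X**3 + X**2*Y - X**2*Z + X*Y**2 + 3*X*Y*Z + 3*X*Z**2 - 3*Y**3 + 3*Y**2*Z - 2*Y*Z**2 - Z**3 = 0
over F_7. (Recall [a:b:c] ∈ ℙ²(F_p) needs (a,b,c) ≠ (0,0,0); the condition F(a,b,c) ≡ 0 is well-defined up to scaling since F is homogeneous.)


F(4,2,3) ≡ 0 (mod 7); P is on the curve.

Evaluate F(4, 2, 3) term-by-term (mod 7).
  -3*X**3 ↦ -3·64·1·1 = -192
  X**2*Y ↦ 1·16·2·1 = 32
  -X**2*Z ↦ -1·16·1·3 = -48
  X*Y**2 ↦ 1·4·4·1 = 16
  3*X*Y*Z ↦ 3·4·2·3 = 72
  3*X*Z**2 ↦ 3·4·1·9 = 108
  -3*Y**3 ↦ -3·1·8·1 = -24
  3*Y**2*Z ↦ 3·1·4·3 = 36
  -2*Y*Z**2 ↦ -2·1·2·9 = -36
  -Z**3 ↦ -1·1·1·27 = -27
Sum: F(4, 2, 3) = (-192) + (32) + (-48) + (16) + (72) + (108) + (-24) + (36) + (-36) + (-27) = -63.
Reducing mod 7: -63 ≡ 0 (mod 7).
Since F(a, b, c) ≡ 0 (mod 7), P lies on the curve.


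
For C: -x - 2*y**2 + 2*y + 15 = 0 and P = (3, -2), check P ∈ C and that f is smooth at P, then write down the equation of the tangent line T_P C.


Tangent line at P: -x + 10*y + 23 = 0.

Step 1: f(3, -2) = 0, so P lies on C.
Step 2: partial derivatives
  f_x(x, y) = -1, f_y(x, y) = 2 - 4*y.
  f_x(P) = -1, f_y(P) = 10 (gradient nonzero, so P is smooth).
Step 3: tangent line at P: -1·(x − 3) + 10·(y − -2) = 0.
Expanding: -x + 10*y + 23 = 0.


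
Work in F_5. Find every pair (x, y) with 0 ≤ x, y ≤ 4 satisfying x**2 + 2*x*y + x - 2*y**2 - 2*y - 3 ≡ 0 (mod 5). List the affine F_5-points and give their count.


Affine F_5-points: {(0, 2)}; count = 1.

For each of the 25 pairs (x, y) ∈ F_5², evaluate f(x, y) mod 5. Record the zeros.
  x = 0: [0↦2, 1↦3, 2↦0, 3↦3, 4↦2]  zeros at y ∈ {2}
  x = 1: [0↦4, 1↦2, 2↦1, 3↦1, 4↦2]  zeros at y ∈ ∅
  x = 2: [0↦3, 1↦3, 2↦4, 3↦1, 4↦4]  zeros at y ∈ ∅
  x = 3: [0↦4, 1↦1, 2↦4, 3↦3, 4↦3]  zeros at y ∈ ∅
  x = 4: [0↦2, 1↦1, 2↦1, 3↦2, 4↦4]  zeros at y ∈ ∅
Collecting zeros: affine points = {(0, 2)}.
Total count |C(F_5)_aff| = 1.


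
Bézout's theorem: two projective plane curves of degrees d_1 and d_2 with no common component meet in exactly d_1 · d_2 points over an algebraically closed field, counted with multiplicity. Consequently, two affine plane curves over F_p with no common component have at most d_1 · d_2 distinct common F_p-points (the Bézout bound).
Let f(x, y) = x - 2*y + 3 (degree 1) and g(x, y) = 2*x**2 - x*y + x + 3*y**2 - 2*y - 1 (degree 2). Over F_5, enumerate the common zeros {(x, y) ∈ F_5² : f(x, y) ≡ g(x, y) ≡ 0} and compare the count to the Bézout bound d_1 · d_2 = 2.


Common zeros: ∅; count = 0; Bézout bound = 2.

deg(f) = 1, deg(g) = 2, so Bézout bound = 2.
Scan x ∈ F_5. For each x, list the y ∈ F_5 with f(x, y) ≡ 0 and those with g(x, y) ≡ 0 (mod 5); the common zeros in that column are the intersection.
  x = 0: f ≡ 0 at y ∈ {4}; g ≡ 0 at y ∈ {1, 3}; common: ∅.
  x = 1: f ≡ 0 at y ∈ {2}; g ≡ 0 at y ∈ {3}; common: ∅.
  x = 2: f ≡ 0 at y ∈ {0}; g ≡ 0 at y ∈ ∅; common: ∅.
  x = 3: f ≡ 0 at y ∈ {3}; g ≡ 0 at y ∈ {0}; common: ∅.
  x = 4: f ≡ 0 at y ∈ {1}; g ≡ 0 at y ∈ {0, 2}; common: ∅.
Collecting: common zeros = ∅, so the count is 0.
Comparison with the Bézout bound: 0 ≤ 2 = deg(f)·deg(g), as expected for curves with no common component (the affine F_5-count falls short of the bound because intersections may lie at infinity, over extension fields, or carry multiplicity).


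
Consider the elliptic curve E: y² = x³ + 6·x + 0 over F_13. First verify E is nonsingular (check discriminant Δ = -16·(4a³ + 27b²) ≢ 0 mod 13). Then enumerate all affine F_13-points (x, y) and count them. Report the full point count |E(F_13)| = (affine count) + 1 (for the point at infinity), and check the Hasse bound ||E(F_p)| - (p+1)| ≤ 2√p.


Affine points = {(0, 0), (4, 6), (4, 7), (5, 5), (5, 8), (8, 1), (8, 12), (9, 4), (9, 9)}; affine count = 9; |E(F_13)| = 10.

Discriminant check: Δ ∝ 4a³ + 27b² = 4·6³ + 27·0² = 4·216 + 27·0 ≡ 6 (mod 13). Nonzero ⇒ E is nonsingular.
For each x ∈ F_13, compute rhs = x³ + 6·x + 0 mod 13, then count y ∈ F_13 with y² ≡ rhs.
  x = 0: rhs = 0, matching y values: 0 (1 points).
  x = 1: rhs = 7, matching y values: none (0 points).
  x = 2: rhs = 7, matching y values: none (0 points).
  x = 3: rhs = 6, matching y values: none (0 points).
  x = 4: rhs = 10, matching y values: 6, 7 (2 points).
  x = 5: rhs = 12, matching y values: 5, 8 (2 points).
  x = 6: rhs = 5, matching y values: none (0 points).
  x = 7: rhs = 8, matching y values: none (0 points).
  x = 8: rhs = 1, matching y values: 1, 12 (2 points).
  x = 9: rhs = 3, matching y values: 4, 9 (2 points).
  x = 10: rhs = 7, matching y values: none (0 points).
  x = 11: rhs = 6, matching y values: none (0 points).
  x = 12: rhs = 6, matching y values: none (0 points).
Total affine count: 9.
Full point count |E(F_13)| = 9 + 1 = 10.
Hasse bound: |10 − (13+1)| = |-4| = 4 ≤ 2√13 ≈ 7.2111 ✓.


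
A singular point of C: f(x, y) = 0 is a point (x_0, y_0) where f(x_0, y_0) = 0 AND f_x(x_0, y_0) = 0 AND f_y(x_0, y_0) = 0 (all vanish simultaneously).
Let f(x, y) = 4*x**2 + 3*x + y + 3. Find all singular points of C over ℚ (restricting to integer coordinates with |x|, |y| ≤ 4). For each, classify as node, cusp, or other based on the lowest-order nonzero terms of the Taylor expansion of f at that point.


No singular points in the scanned grid; C is smooth there.

Compute partial derivatives:
  f_x = 8*x + 3.
  f_y = 1.
f_y = 1 is a nonzero constant, so f_y never vanishes: no point (x, y) can satisfy f = f_x = f_y = 0. In particular no (x, y) ∈ {−4, ..., 4}² is singular; the curve is smooth.


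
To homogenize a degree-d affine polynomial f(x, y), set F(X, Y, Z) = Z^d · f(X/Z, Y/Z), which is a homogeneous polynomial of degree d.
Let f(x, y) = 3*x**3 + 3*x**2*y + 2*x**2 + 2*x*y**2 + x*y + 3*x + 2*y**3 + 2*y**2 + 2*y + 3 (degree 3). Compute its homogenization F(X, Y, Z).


F(X, Y, Z) = 3*X**3 + 3*X**2*Y + 2*X**2*Z + 2*X*Y**2 + X*Y*Z + 3*X*Z**2 + 2*Y**3 + 2*Y**2*Z + 2*Y*Z**2 + 3*Z**3

deg(f) = 3.
Substitute x = X/Z, y = Y/Z into f, then multiply by Z^3.
  monomial 3·x^3·y^0 ↦ 3·X^3·Y^0·Z^0.
  monomial 3·x^2·y^1 ↦ 3·X^2·Y^1·Z^0.
  monomial 2·x^2·y^0 ↦ 2·X^2·Y^0·Z^1.
  monomial 2·x^1·y^2 ↦ 2·X^1·Y^2·Z^0.
  monomial 1·x^1·y^1 ↦ 1·X^1·Y^1·Z^1.
  monomial 3·x^1·y^0 ↦ 3·X^1·Y^0·Z^2.
  monomial 2·x^0·y^3 ↦ 2·X^0·Y^3·Z^0.
  monomial 2·x^0·y^2 ↦ 2·X^0·Y^2·Z^1.
  monomial 2·x^0·y^1 ↦ 2·X^0·Y^1·Z^2.
  monomial 3·x^0·y^0 ↦ 3·X^0·Y^0·Z^3.
Collecting: F(X, Y, Z) = 3*X**3 + 3*X**2*Y + 2*X**2*Z + 2*X*Y**2 + X*Y*Z + 3*X*Z**2 + 2*Y**3 + 2*Y**2*Z + 2*Y*Z**2 + 3*Z**3.


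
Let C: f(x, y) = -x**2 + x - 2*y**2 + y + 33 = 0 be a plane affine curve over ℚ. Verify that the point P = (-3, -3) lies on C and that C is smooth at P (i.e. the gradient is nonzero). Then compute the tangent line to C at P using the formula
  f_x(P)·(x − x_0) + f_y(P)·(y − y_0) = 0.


Tangent line at P: 7*x + 13*y + 60 = 0.

Step 1: f(-3, -3) = 0, so P lies on C.
Step 2: partial derivatives
  f_x(x, y) = 1 - 2*x, f_y(x, y) = 1 - 4*y.
  f_x(P) = 7, f_y(P) = 13 (gradient nonzero, so P is smooth).
Step 3: tangent line at P: 7·(x − -3) + 13·(y − -3) = 0.
Expanding: 7*x + 13*y + 60 = 0.


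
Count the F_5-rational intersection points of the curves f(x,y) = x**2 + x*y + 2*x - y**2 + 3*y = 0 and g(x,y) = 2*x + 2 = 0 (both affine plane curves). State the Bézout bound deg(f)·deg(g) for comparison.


Common zeros: {(4, 1)}; count = 1; Bézout bound = 2.

deg(f) = 2, deg(g) = 1, so Bézout bound = 2.
Scan x ∈ F_5. For each x, list the y ∈ F_5 with f(x, y) ≡ 0 and those with g(x, y) ≡ 0 (mod 5); the common zeros in that column are the intersection.
  x = 0: f ≡ 0 at y ∈ {0, 3}; g ≡ 0 at y ∈ ∅; common: ∅.
  x = 1: f ≡ 0 at y ∈ ∅; g ≡ 0 at y ∈ ∅; common: ∅.
  x = 2: f ≡ 0 at y ∈ ∅; g ≡ 0 at y ∈ ∅; common: ∅.
  x = 3: f ≡ 0 at y ∈ {0, 1}; g ≡ 0 at y ∈ ∅; common: ∅.
  x = 4: f ≡ 0 at y ∈ {1}; g ≡ 0 at y ∈ {0, 1, 2, 3, 4}; common: {1}.
Collecting: common zeros = {(4, 1)}, so the count is 1.
Comparison with the Bézout bound: 1 ≤ 2 = deg(f)·deg(g), as expected for curves with no common component (the affine F_5-count falls short of the bound because intersections may lie at infinity, over extension fields, or carry multiplicity).


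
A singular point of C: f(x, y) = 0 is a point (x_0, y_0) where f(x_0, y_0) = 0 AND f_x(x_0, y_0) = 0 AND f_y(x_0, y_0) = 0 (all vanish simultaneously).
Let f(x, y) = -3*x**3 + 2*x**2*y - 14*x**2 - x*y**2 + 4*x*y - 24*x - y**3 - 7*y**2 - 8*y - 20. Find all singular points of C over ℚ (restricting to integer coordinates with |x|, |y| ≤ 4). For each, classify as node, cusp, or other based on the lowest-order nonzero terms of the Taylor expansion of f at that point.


Singular points: {(-2, -2)}; classification: cusp.

Compute partial derivatives:
  f_x = -9*x**2 + 4*x*y - 28*x - y**2 + 4*y - 24.
  f_y = 2*x**2 - 2*x*y + 4*x - 3*y**2 - 14*y - 8.
Scan x_0 ∈ {−4, ..., 4}. For each x_0, f_y(x_0, y) is a polynomial in y; find its integer roots y ∈ {−4, ..., 4}, then test f_x and f at those candidates.
  x = -4: f_y(-4, y) = -3*y**2 - 6*y + 8; no integer root y with |y| ≤ 4.
  x = -3: f_y(-3, y) = -3*y**2 - 8*y - 2; no integer root y with |y| ≤ 4.
  x = -2: f_y(-2, y) = -3*y**2 - 10*y - 8; vanishes at y ∈ {-2}. (-2, -2): f_x = 0, f = 0 — SINGULAR.
  x = -1: f_y(-1, y) = -3*y**2 - 12*y - 10; no integer root y with |y| ≤ 4.
  x = 0: f_y(0, y) = -3*y**2 - 14*y - 8; vanishes at y ∈ {-4}. (0, -4): f_x = -56 ≠ 0.
  x = 1: f_y(1, y) = -3*y**2 - 16*y - 2; no integer root y with |y| ≤ 4.
  x = 2: f_y(2, y) = -3*y**2 - 18*y + 8; no integer root y with |y| ≤ 4.
  x = 3: f_y(3, y) = -3*y**2 - 20*y + 22; no integer root y with |y| ≤ 4.
  x = 4: f_y(4, y) = -3*y**2 - 22*y + 40; no integer root y with |y| ≤ 4.
Only singular point on the grid: (-2, -2).
Classify: substitute x = -2 + u, y = -2 + v and expand: f = -3*u**3 + 2*u**2*v - u*v**2 - v**3 + v**2.
No constant or linear terms (consistent with a singular point). Quadratic part: v**2. Cubic part: -3*u**3 + 2*u**2*v - u*v**2 - v**3.
The quadratic part v**2 is a perfect square, so there is a single (double) tangent line v = 0, i.e. y = -2. Restricting the cubic part to that line (v = 0) leaves -3*u**3 ≠ 0, so f is not divisible by v and the branch is v² ≈ 3*u**3 to lowest order — this is a cusp.
Classification: cusp.
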